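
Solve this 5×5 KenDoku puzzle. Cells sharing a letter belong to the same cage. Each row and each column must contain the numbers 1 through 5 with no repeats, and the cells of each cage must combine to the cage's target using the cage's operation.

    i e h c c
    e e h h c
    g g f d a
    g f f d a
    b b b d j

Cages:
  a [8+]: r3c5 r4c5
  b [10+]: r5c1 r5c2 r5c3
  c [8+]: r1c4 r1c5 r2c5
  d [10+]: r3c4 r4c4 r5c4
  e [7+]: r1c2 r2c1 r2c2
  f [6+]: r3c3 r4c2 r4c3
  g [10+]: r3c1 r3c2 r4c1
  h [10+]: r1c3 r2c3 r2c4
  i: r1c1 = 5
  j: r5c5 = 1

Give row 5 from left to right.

3 2 5 4 1

I is a freebie, leaving r1c1 = 5.
J is a freebie, so r5c5 = 1.
In row 5, 4 can only go at r5c4, so r5c4 = 4.
Cage c needs sum 8, leaving r1c4 = 2.
Cage c has sum 8; hence r1c5 = 4.
Column 4 now contains 2; hence r2c4 = 3.
Cage c has sum 8, leaving r2c5 = 2.
Cage e needs sum 7, so r1c2 = 1.
Row 1 already has 2, so r1c3 = 3.
The 3 cells of cage e must have sum 7, leaving r2c1 = 1.
Cage e needs sum 7, which forces r2c2 = 5.
Cage h needs sum 10, so r2c3 = 4.
Cage f has sum 6; hence r4c2 = 3.
Row 4 now contains 3, so r4c5 = 5.
Column 2 now contains 3; hence r5c2 = 2.
Cage b needs sum 10, leaving r5c3 = 5.
The 3 cells of cage g must have sum 10, so r3c1 = 2.
Column 2 now contains 3, so r3c2 = 4.
2 is placed in row 3, which forces r3c3 = 1.
The 3 cells of cage d must have sum 10, so r3c4 = 5.
Column 5 already has 5, which forces r3c5 = 3.
Row 4 now contains 3, so r4c1 = 4.
Column 3 now contains 1, leaving r4c3 = 2.
Row 4 already has 5, which forces r4c4 = 1.
Row 5 already has 2, leaving r5c1 = 3.
The full grid is 5 1 3 2 4 / 1 5 4 3 2 / 2 4 1 5 3 / 4 3 2 1 5 / 3 2 5 4 1.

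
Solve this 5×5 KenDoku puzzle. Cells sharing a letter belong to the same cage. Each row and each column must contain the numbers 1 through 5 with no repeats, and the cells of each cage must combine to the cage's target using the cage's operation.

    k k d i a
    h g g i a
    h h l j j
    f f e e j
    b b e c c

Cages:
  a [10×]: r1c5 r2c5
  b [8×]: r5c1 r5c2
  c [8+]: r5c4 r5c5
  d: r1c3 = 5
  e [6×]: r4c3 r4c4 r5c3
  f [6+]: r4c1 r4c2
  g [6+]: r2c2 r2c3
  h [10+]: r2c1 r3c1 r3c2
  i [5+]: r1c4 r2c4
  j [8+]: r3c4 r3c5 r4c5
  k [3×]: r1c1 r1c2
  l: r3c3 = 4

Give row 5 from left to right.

D is a freebie; hence r1c3 = 5.
Row 1 now contains 5; hence r1c5 = 2.
Column 5 now contains 2, which forces r2c5 = 5.
Cage l is given, leaving r3c3 = 4.
5 is placed in column 5, so r5c5 = 3.
Cage g needs two cells with sum 6, so r2c2 = 4.
Cage g's pair has sum 6, leaving r2c3 = 2.
Row 2 now contains 2, so r2c4 = 1.
The 3 cells of cage j must have sum 8, so r3c4 = 3.
Column 5 now contains 3, which forces r3c5 = 1.
Column 4 already has 3, so r4c4 = 2.
The 3 cells of cage j must have sum 8; hence r4c5 = 4.
Column 2 already has 4; hence r5c2 = 2.
Column 3 already has 2; hence r5c3 = 1.
3 is placed in row 5, so r5c4 = 5.
Column 4 already has 3; hence r1c4 = 4.
Row 2 now contains 2; hence r2c1 = 3.
Cage h has sum 10; hence r3c1 = 2.
Column 2 now contains 2; hence r3c2 = 5.
5 is placed in column 2, so r4c2 = 1.
Column 3 already has 1, leaving r4c3 = 3.
2 is placed in row 5, leaving r5c1 = 4.
Column 1 already has 3, which forces r1c1 = 1.
Column 2 now contains 1, leaving r1c2 = 3.
Row 4 now contains 1, so r4c1 = 5.
Completed grid: 1 3 5 4 2 / 3 4 2 1 5 / 2 5 4 3 1 / 5 1 3 2 4 / 4 2 1 5 3.

4 2 1 5 3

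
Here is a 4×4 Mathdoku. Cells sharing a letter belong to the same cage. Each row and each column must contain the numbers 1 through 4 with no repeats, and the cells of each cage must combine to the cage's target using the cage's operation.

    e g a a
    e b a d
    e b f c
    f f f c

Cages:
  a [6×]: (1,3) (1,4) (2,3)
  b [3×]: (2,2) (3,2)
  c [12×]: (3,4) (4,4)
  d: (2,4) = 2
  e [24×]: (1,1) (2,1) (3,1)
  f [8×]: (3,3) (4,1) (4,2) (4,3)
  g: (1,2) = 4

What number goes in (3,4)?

Cage g is given, leaving (1,2) = 4.
D is a freebie; hence (2,4) = 2.
The 4 cells of cage f must have product 8, leaving (3,3) = 1.
The 3 cells of cage a must have product 6, so (1,3) = 2.
Cage a needs product 6, which forces (1,4) = 1.
Cage b needs two cells with product 3; hence (2,2) = 1.
1 is placed in column 3, which forces (2,3) = 3.
1 is placed in row 3, which forces (3,2) = 3.
Row 3 already has 3, so (3,4) = 4.
Column 2 already has 1; hence (4,2) = 2.
Column 3 now contains 2, leaving (4,3) = 4.
Column 4 already has 4, so (4,4) = 3.
2 is placed in row 1, so (1,1) = 3.
Row 2 already has 3; hence (2,1) = 4.
Row 3 now contains 4; hence (3,1) = 2.
4 is placed in row 4, which forces (4,1) = 1.
Filled in: 3 4 2 1 / 4 1 3 2 / 2 3 1 4 / 1 2 4 3.

4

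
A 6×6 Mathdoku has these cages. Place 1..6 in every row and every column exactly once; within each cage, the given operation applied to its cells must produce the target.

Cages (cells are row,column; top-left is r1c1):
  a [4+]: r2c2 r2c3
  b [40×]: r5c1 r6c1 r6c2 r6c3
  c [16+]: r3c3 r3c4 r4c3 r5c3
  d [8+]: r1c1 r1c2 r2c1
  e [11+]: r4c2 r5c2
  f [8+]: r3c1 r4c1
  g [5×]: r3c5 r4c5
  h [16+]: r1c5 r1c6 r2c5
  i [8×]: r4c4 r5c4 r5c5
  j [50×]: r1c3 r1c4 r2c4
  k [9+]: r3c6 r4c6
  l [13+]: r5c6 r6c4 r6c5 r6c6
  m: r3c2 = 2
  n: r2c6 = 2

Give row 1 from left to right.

Cage j needs product 50, so r1c3 = 5.
The 3 cells of cage j must have product 50; hence r1c4 = 2.
Row 1 now contains 5, so r1c6 = 6.
Cage j needs product 50, leaving r2c4 = 5.
5 is placed in row 2, which forces r2c5 = 6.
Cage n is given; hence r2c6 = 2.
Cage m is given; hence r3c2 = 2.
Row 1 now contains 6, so r1c5 = 4.
Cage i has product 8; hence r5c5 = 2.
The 3 cells of cage d must have sum 8, so r2c1 = 4.
Row 6 needs a 6, and only r6c4 is open for it.
Row 3 needs a 1, and only r3c5 is open for it.
Column 5 already has 1; hence r4c5 = 5.
Row 4 already has 5, leaving r4c6 = 4.
Cage l needs sum 13, leaving r5c6 = 3.
Column 5 already has 1; hence r6c5 = 3.
Cage l needs sum 13, which forces r6c6 = 1.
Column 6 already has 4, leaving r3c6 = 5.
Row 4 already has 5, which forces r4c2 = 6.
Row 4 now contains 4, leaving r4c4 = 1.
The 4 cells of cage b must have product 40, which forces r5c1 = 1.
The two cells of cage e must have sum 11; hence r5c2 = 5.
Cage i has product 8; hence r5c4 = 4.
5 is placed in column 2, which forces r6c2 = 4.
4 is placed in row 6, leaving r6c3 = 2.
Column 1 already has 1, leaving r1c1 = 3.
Cage d has sum 8, which forces r1c2 = 1.
Column 2 already has 1, so r2c2 = 3.
3 is placed in row 2, which forces r2c3 = 1.
Row 3 now contains 5, which forces r3c1 = 6.
The 4 cells of cage c must have sum 16, which forces r3c3 = 4.
Column 4 now contains 4, so r3c4 = 3.
Cage f needs two cells with sum 8, leaving r4c1 = 2.
2 is placed in column 3; hence r4c3 = 3.
Row 5 already has 4, leaving r5c3 = 6.
2 is placed in row 6, which forces r6c1 = 5.
The full grid is 3 1 5 2 4 6 / 4 3 1 5 6 2 / 6 2 4 3 1 5 / 2 6 3 1 5 4 / 1 5 6 4 2 3 / 5 4 2 6 3 1.

3 1 5 2 4 6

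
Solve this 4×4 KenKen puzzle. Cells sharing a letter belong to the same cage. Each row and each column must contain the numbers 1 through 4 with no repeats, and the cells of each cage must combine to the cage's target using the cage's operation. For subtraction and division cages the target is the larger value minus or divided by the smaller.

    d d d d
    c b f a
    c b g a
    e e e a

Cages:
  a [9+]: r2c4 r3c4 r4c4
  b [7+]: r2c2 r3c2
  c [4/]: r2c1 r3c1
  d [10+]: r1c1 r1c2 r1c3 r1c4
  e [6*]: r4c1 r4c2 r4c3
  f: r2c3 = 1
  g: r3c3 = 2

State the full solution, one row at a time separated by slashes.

3 2 4 1 / 4 3 1 2 / 1 4 2 3 / 2 1 3 4

F is a freebie, so r2c3 = 1.
Cage g is a single given cell, leaving r3c3 = 2.
Column 3 now contains 2, so r4c3 = 3.
Column 3 already has 3, so r1c3 = 4.
Row 2 now contains 1, which forces r2c1 = 4.
4 is placed in row 2, leaving r2c2 = 3.
3 is placed in row 2, so r2c4 = 2.
The two cells of cage c must have quotient 4, so r3c1 = 1.
Column 2 already has 3, leaving r3c2 = 4.
Row 3 already has 4, leaving r3c4 = 3.
Column 1 now contains 1, leaving r4c1 = 2.
Row 4 already has 2, so r4c2 = 1.
Column 4 now contains 2; hence r4c4 = 4.
Column 1 already has 2, so r1c1 = 3.
Column 2 already has 1, which forces r1c2 = 2.
Column 4 already has 3, leaving r1c4 = 1.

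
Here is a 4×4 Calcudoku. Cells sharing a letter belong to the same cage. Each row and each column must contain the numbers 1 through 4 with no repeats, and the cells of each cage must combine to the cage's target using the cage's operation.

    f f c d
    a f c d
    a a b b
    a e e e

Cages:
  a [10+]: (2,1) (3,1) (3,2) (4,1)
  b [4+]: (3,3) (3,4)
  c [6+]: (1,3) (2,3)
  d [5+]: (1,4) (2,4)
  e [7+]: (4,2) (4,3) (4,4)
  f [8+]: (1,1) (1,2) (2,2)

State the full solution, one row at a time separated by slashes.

4 1 2 3 / 1 3 4 2 / 2 4 3 1 / 3 2 1 4

The only place for 3 in row 4 is (4,1).
The only place for 3 in column 3 is (3,3).
Row 3 already has 3, leaving (3,4) = 1.
Cage a needs sum 10; hence (2,1) = 1.
Row 1 needs a 1, and only (1,2) is open for it.
Cage f needs sum 8; hence (1,1) = 4.
Row 1 already has 4, so (1,3) = 2.
Row 1 now contains 2, so (1,4) = 3.
Cage f has sum 8, so (2,2) = 3.
Column 3 already has 2; hence (2,3) = 4.
3 is placed in column 4; hence (2,4) = 2.
4 is placed in column 1, so (3,1) = 2.
Row 3 now contains 2, so (3,2) = 4.
Column 2 already has 4, which forces (4,2) = 2.
Cage e has sum 7; hence (4,3) = 1.
2 is placed in column 4, which forces (4,4) = 4.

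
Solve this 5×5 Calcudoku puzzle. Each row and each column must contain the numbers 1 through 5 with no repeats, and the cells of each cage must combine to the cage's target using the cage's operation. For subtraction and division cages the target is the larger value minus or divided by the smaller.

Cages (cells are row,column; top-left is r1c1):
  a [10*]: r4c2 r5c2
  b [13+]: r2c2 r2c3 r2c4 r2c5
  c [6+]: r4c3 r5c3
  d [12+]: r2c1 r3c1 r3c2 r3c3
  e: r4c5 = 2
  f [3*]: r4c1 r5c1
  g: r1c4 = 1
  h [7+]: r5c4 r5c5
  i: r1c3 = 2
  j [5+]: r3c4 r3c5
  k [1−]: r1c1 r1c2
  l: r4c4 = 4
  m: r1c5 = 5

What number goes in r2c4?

5

I is a freebie, which forces r1c3 = 2.
Cage g is a single given cell; hence r1c4 = 1.
Cage m is given, which forces r1c5 = 5.
L is a freebie, so r4c4 = 4.
Cage e is given, so r4c5 = 2.
The two cells of cage j must have sum 5, which forces r3c4 = 2.
Cage j needs two cells with sum 5, leaving r3c5 = 3.
Row 4 now contains 2, leaving r4c2 = 5.
Row 4 now contains 5, which forces r4c3 = 1.
Cage a's pair has product 10, so r5c2 = 2.
Column 3 now contains 1, which forces r5c3 = 5.
Cage h's pair has sum 7, which forces r5c4 = 3.
The two cells of cage h must have sum 7; hence r5c5 = 4.
Cage d needs sum 12, so r2c1 = 2.
Column 4 now contains 3, which forces r2c4 = 5.
Column 5 now contains 4, which forces r2c5 = 1.
Cage d needs sum 12; hence r3c1 = 5.
The 4 cells of cage d must have sum 12, leaving r3c2 = 1.
Column 3 already has 5, which forces r3c3 = 4.
Row 4 now contains 1; hence r4c1 = 3.
3 is placed in row 5; hence r5c1 = 1.
3 is placed in column 1, leaving r1c1 = 4.
Cage k's pair has difference 1, which forces r1c2 = 3.
Cage b needs sum 13, so r2c2 = 4.
Column 3 now contains 4, so r2c3 = 3.
Filled in: 4 3 2 1 5 / 2 4 3 5 1 / 5 1 4 2 3 / 3 5 1 4 2 / 1 2 5 3 4.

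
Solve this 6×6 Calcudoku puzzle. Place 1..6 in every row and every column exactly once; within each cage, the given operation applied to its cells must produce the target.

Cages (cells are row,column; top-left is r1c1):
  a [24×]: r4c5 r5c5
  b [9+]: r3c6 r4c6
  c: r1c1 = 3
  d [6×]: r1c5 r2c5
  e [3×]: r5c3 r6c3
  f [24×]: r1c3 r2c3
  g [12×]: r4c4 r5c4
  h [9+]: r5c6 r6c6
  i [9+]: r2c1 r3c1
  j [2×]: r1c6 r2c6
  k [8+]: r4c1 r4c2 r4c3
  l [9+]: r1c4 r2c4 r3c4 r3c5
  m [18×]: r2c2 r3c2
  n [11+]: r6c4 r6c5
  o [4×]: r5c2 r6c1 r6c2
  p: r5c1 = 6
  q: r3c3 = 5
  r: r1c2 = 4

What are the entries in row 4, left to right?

Cage c is given, which forces r1c1 = 3.
Cage r is a single given cell, which forces r1c2 = 4.
Row 1 already has 4, leaving r1c3 = 6.
Column 3 already has 6, which forces r2c3 = 4.
Q is a freebie; hence r3c3 = 5.
Cage p is a single given cell; hence r5c1 = 6.
Row 5 now contains 6, leaving r5c5 = 4.
Column 2 now contains 4; hence r6c2 = 1.
1 is placed in row 6, leaving r6c3 = 3.
Column 1 already has 6; hence r2c1 = 5.
Column 1 already has 6, so r3c1 = 4.
Column 5 now contains 4; hence r4c5 = 6.
1 is placed in column 2, leaving r5c2 = 2.
Column 3 already has 3, which forces r5c3 = 1.
Row 5 now contains 2; hence r5c4 = 3.
3 is placed in row 5, so r5c6 = 5.
1 is placed in row 6, so r6c1 = 2.
Column 5 now contains 6, leaving r6c5 = 5.
Cage l has sum 9, so r1c4 = 5.
Cage d needs two cells with product 6, so r1c5 = 2.
Row 1 already has 2, which forces r1c6 = 1.
Cage l needs sum 9, so r2c4 = 1.
Column 5 now contains 6, so r2c5 = 3.
Column 6 already has 1, leaving r2c6 = 2.
The 4 cells of cage l must have sum 9, so r3c4 = 2.
Cage l needs sum 9, which forces r3c5 = 1.
The two cells of cage b must have sum 9, leaving r3c6 = 6.
Column 1 now contains 2, leaving r4c1 = 1.
Cage k needs sum 8; hence r4c2 = 5.
1 is placed in column 3, leaving r4c3 = 2.
Row 4 now contains 6, so r4c4 = 4.
5 is placed in column 6; hence r4c6 = 3.
Row 6 now contains 5, so r6c4 = 6.
The two cells of cage h must have sum 9; hence r6c6 = 4.
3 is placed in row 2; hence r2c2 = 6.
6 is placed in row 3, which forces r3c2 = 3.
The full grid is 3 4 6 5 2 1 / 5 6 4 1 3 2 / 4 3 5 2 1 6 / 1 5 2 4 6 3 / 6 2 1 3 4 5 / 2 1 3 6 5 4.

1 5 2 4 6 3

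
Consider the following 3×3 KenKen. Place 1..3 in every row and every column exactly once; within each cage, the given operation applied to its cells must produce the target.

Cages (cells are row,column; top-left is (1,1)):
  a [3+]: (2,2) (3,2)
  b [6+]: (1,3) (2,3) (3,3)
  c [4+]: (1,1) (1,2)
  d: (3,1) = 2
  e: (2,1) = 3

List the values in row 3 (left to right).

Cage e is a single given cell; hence (2,1) = 3.
D is a freebie, so (3,1) = 2.
2 is placed in row 3; hence (3,2) = 1.
Row 3 now contains 1; hence (3,3) = 3.
Column 1 now contains 3, which forces (1,1) = 1.
1 is placed in column 2, which forces (1,2) = 3.
1 is placed in row 1, which forces (1,3) = 2.
1 is placed in column 2; hence (2,2) = 2.
Column 3 now contains 2, so (2,3) = 1.
Completed grid: 1 3 2 / 3 2 1 / 2 1 3.

2 1 3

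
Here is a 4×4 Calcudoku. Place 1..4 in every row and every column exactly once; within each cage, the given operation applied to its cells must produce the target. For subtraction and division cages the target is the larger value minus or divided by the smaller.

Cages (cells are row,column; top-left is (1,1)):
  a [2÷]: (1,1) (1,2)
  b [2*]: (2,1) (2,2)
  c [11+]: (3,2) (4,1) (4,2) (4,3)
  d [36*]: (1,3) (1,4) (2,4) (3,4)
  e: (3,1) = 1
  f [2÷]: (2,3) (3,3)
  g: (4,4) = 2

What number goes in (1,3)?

Cage d needs product 36, which forces (1,3) = 3.
Cage e is a single given cell, so (3,1) = 1.
G is a freebie; hence (4,4) = 2.
1 is placed in column 1, which forces (2,1) = 2.
The two cells of cage b must have product 2, leaving (2,2) = 1.
Row 2 now contains 1, which forces (2,3) = 4.
Row 2 now contains 4; hence (2,4) = 3.
Cage c has sum 11, leaving (3,2) = 3.
Column 3 already has 4, so (3,3) = 2.
Column 4 now contains 3, so (3,4) = 4.
Cage c has sum 11; hence (4,1) = 3.
Column 2 now contains 1; hence (4,2) = 4.
Column 3 already has 4, so (4,3) = 1.
Column 1 now contains 2; hence (1,1) = 4.
Column 2 now contains 4; hence (1,2) = 2.
Column 4 now contains 4, leaving (1,4) = 1.
The full grid is 4 2 3 1 / 2 1 4 3 / 1 3 2 4 / 3 4 1 2.

3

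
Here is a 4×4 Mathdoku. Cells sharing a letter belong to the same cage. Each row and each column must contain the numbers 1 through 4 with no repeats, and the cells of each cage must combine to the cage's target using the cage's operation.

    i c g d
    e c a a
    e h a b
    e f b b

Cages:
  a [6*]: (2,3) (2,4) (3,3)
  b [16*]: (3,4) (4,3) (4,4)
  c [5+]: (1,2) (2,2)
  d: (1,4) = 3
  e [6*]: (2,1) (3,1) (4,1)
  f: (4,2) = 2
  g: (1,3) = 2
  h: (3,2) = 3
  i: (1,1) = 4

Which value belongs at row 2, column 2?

4

I is a freebie, which forces (1,1) = 4.
Cage g is a single given cell, so (1,3) = 2.
Cage d is a single given cell, which forces (1,4) = 3.
Cage h is given, so (3,2) = 3.
Row 3 already has 3, which forces (3,3) = 1.
Cage f is given, so (4,2) = 2.
Column 3 now contains 2; hence (4,3) = 4.
Row 4 already has 4; hence (4,4) = 1.
3 is placed in row 1, so (1,2) = 1.
The 3 cells of cage e must have product 6, which forces (2,1) = 1.
Cage c needs two cells with sum 5, leaving (2,2) = 4.
1 is placed in column 3, leaving (2,3) = 3.
Column 4 already has 1, leaving (2,4) = 2.
Row 3 already has 1, so (3,1) = 2.
Cage b has product 16, which forces (3,4) = 4.
Row 4 now contains 1; hence (4,1) = 3.
The full grid is 4 1 2 3 / 1 4 3 2 / 2 3 1 4 / 3 2 4 1.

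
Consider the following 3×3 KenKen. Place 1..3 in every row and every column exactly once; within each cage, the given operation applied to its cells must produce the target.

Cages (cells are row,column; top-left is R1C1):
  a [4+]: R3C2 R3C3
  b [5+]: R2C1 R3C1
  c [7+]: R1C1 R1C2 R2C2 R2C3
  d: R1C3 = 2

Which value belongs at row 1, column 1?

Cage d is given; hence R1C3 = 2.
The 4 cells of cage c must have sum 7, leaving R2C2 = 2.
Cage c has sum 7, leaving R2C3 = 1.
Column 3 now contains 1, so R3C3 = 3.
Row 2 now contains 2, which forces R2C1 = 3.
Row 3 already has 3; hence R3C1 = 2.
Row 3 already has 3, so R3C2 = 1.
3 is placed in column 1; hence R1C1 = 1.
1 is placed in column 2; hence R1C2 = 3.
Filled in: 1 3 2 / 3 2 1 / 2 1 3.

1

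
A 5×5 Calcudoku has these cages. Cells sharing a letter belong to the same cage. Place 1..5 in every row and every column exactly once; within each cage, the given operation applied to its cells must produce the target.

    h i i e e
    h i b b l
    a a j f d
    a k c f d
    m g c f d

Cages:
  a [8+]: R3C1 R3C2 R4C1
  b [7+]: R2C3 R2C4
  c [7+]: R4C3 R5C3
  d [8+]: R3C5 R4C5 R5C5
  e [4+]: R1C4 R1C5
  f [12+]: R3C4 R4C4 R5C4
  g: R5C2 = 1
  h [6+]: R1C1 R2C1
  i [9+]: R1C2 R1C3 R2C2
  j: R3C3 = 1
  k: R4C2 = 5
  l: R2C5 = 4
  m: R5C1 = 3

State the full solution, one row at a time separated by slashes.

Cage l is given, so R2C5 = 4.
Cage j is given, so R3C3 = 1.
K is a freebie, which forces R4C2 = 5.
M is a freebie, which forces R5C1 = 3.
Cage g is a single given cell, leaving R5C2 = 1.
Cage d needs sum 8, which forces R4C5 = 1.
Cage e needs two cells with sum 4, which forces R1C4 = 1.
Column 5 now contains 1, so R1C5 = 3.
Cage a needs sum 8, which forces R3C1 = 4.
The 3 cells of cage a must have sum 8, which forces R3C2 = 2.
Row 3 now contains 2, so R3C5 = 5.
Row 4 already has 1; hence R4C1 = 2.
Row 4 now contains 2, so R4C3 = 3.
3 is placed in row 4, which forces R4C4 = 4.
Column 4 already has 4, which forces R5C4 = 5.
Column 5 now contains 5, leaving R5C5 = 2.
Column 1 now contains 4; hence R1C1 = 5.
Column 2 now contains 2, which forces R1C2 = 4.
The 3 cells of cage i must have sum 9, leaving R1C3 = 2.
Cage h needs two cells with sum 6; hence R2C1 = 1.
Column 2 now contains 2, leaving R2C2 = 3.
Cage b needs two cells with sum 7, which forces R2C3 = 5.
Column 4 now contains 5, so R2C4 = 2.
5 is placed in row 3, which forces R3C4 = 3.
Row 5 now contains 5, which forces R5C3 = 4.

5 4 2 1 3 / 1 3 5 2 4 / 4 2 1 3 5 / 2 5 3 4 1 / 3 1 4 5 2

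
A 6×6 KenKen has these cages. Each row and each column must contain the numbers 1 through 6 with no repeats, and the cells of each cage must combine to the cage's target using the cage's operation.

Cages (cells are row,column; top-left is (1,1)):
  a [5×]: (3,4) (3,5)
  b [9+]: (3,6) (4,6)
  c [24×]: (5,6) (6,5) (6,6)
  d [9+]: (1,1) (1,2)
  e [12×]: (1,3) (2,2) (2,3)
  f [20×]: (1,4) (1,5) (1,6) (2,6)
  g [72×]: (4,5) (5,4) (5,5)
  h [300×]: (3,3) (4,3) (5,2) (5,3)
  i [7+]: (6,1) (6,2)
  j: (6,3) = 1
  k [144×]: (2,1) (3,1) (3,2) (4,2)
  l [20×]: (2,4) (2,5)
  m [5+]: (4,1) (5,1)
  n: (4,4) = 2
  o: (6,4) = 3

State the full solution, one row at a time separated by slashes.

N is a freebie, leaving (4,4) = 2.
Cage h has product 300; hence (5,2) = 5.
Cage j is given, so (6,3) = 1.
O is a freebie, leaving (6,4) = 3.
Cage i needs two cells with sum 7, leaving (6,1) = 5.
The two cells of cage i must have sum 7, leaving (6,2) = 2.
Column 2 already has 2; hence (2,2) = 1.
Row 2 already has 1; hence (2,6) = 2.
The 3 cells of cage c must have product 24; hence (5,6) = 1.
The 4 cells of cage f must have product 20, so (1,4) = 1.
Cage f needs product 20, so (1,5) = 2.
Cage f needs product 20, which forces (1,6) = 5.
Column 4 already has 1, which forces (3,4) = 5.
Row 3 already has 5, which forces (3,5) = 1.
5 is placed in column 4, which forces (2,4) = 4.
The two cells of cage l must have product 20, which forces (2,5) = 5.
The 4 cells of cage h must have product 300, leaving (4,3) = 5.
Column 4 now contains 4, leaving (5,4) = 6.
The 3 cells of cage e must have product 12, which forces (1,3) = 4.
Row 2 already has 4, which forces (2,3) = 3.
Column 3 now contains 3, leaving (3,3) = 6.
Row 3 already has 6, so (3,6) = 3.
Column 6 already has 3, which forces (4,6) = 6.
Column 3 now contains 3; hence (5,3) = 2.
6 is placed in column 6, leaving (6,6) = 4.
Row 2 now contains 3, so (2,1) = 6.
Cage k needs product 144, so (3,1) = 2.
3 is placed in row 3; hence (3,2) = 4.
Cage m needs two cells with sum 5; hence (4,1) = 1.
Cage k has product 144; hence (4,2) = 3.
Row 4 already has 3, leaving (4,5) = 4.
Row 5 already has 2, leaving (5,1) = 4.
4 is placed in column 5, leaving (5,5) = 3.
Row 6 now contains 4, which forces (6,5) = 6.
Column 1 already has 6; hence (1,1) = 3.
Column 2 already has 3, which forces (1,2) = 6.

3 6 4 1 2 5 / 6 1 3 4 5 2 / 2 4 6 5 1 3 / 1 3 5 2 4 6 / 4 5 2 6 3 1 / 5 2 1 3 6 4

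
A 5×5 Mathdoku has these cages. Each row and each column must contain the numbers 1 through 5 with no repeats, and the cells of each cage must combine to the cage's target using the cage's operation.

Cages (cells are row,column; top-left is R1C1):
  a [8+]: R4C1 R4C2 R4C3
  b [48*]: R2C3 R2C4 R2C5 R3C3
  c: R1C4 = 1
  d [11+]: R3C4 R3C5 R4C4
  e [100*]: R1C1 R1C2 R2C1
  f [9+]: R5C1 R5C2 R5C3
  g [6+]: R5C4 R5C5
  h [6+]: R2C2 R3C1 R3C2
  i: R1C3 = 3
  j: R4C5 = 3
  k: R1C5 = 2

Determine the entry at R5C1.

3

Cage e has product 100, which forces R1C1 = 4.
The 3 cells of cage e must have product 100, which forces R1C2 = 5.
Cage i is given, leaving R1C3 = 3.
Cage c is a single given cell, leaving R1C4 = 1.
Cage k is a single given cell, which forces R1C5 = 2.
Cage e needs product 100, leaving R2C1 = 5.
Cage j is a single given cell; hence R4C5 = 3.
Cage b needs product 48, leaving R2C3 = 1.
Cage b has product 48, which forces R2C4 = 3.
Cage b has product 48, leaving R2C5 = 4.
Cage b needs product 48, so R3C3 = 4.
Column 5 now contains 4, which forces R3C5 = 5.
Cage a needs sum 8, which forces R4C3 = 5.
Column 3 already has 5, leaving R5C3 = 2.
Row 5 already has 2; hence R5C4 = 5.
Column 5 now contains 4; hence R5C5 = 1.
Row 2 now contains 3, so R2C2 = 2.
Row 3 now contains 5, leaving R3C4 = 2.
Column 2 now contains 2; hence R4C2 = 1.
Cage d needs sum 11; hence R4C4 = 4.
Row 5 now contains 1; hence R5C1 = 3.
The 3 cells of cage f must have sum 9, leaving R5C2 = 4.
3 is placed in column 1, which forces R3C1 = 1.
1 is placed in column 2, which forces R3C2 = 3.
1 is placed in row 4, so R4C1 = 2.
The full grid is 4 5 3 1 2 / 5 2 1 3 4 / 1 3 4 2 5 / 2 1 5 4 3 / 3 4 2 5 1.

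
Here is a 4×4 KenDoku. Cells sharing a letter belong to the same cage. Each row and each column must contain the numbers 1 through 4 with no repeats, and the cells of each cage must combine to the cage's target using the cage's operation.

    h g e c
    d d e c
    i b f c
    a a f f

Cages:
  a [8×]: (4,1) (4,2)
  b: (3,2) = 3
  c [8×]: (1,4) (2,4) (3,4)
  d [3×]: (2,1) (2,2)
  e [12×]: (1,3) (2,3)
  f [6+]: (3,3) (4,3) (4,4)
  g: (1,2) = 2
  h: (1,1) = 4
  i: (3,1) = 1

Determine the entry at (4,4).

3

Cage h is a single given cell, which forces (1,1) = 4.
G is a freebie, leaving (1,2) = 2.
Row 1 already has 4, so (1,3) = 3.
Row 1 now contains 2; hence (1,4) = 1.
Column 3 already has 3, which forces (2,3) = 4.
Row 2 already has 4; hence (2,4) = 2.
Cage i is given, which forces (3,1) = 1.
Cage b is a single given cell; hence (3,2) = 3.
Row 3 already has 1, which forces (3,3) = 2.
2 is placed in column 4, so (3,4) = 4.
4 is placed in column 1; hence (4,1) = 2.
Column 2 already has 2, so (4,2) = 4.
Column 3 already has 2; hence (4,3) = 1.
2 is placed in column 4, so (4,4) = 3.
1 is placed in column 1, so (2,1) = 3.
3 is placed in column 2; hence (2,2) = 1.
Filled in: 4 2 3 1 / 3 1 4 2 / 1 3 2 4 / 2 4 1 3.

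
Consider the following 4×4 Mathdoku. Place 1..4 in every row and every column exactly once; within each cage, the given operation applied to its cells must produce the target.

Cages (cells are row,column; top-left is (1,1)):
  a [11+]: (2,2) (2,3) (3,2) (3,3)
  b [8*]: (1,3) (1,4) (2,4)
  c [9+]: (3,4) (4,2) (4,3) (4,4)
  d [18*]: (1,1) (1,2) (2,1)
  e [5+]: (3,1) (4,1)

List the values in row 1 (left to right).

2 3 1 4

Cage d needs product 18, so (1,1) = 2.
Cage d needs product 18; hence (1,2) = 3.
The 3 cells of cage d must have product 18, so (2,1) = 3.
Cage b needs product 8, which forces (2,4) = 2.
The only place for 3 in row 3 is (3,4).
Cage c has sum 9, leaving (4,2) = 2.
Cage c needs sum 9, which forces (4,3) = 3.
The 4 cells of cage c must have sum 9, which forces (4,4) = 1.
Cage b has product 8, so (1,3) = 1.
Column 4 already has 1; hence (1,4) = 4.
Cage a needs sum 11; hence (2,2) = 1.
The 4 cells of cage a must have sum 11, so (2,3) = 4.
Cage e's pair has sum 5; hence (3,1) = 1.
Column 2 now contains 2, leaving (3,2) = 4.
The 4 cells of cage a must have sum 11; hence (3,3) = 2.
Row 4 now contains 1; hence (4,1) = 4.
Completed grid: 2 3 1 4 / 3 1 4 2 / 1 4 2 3 / 4 2 3 1.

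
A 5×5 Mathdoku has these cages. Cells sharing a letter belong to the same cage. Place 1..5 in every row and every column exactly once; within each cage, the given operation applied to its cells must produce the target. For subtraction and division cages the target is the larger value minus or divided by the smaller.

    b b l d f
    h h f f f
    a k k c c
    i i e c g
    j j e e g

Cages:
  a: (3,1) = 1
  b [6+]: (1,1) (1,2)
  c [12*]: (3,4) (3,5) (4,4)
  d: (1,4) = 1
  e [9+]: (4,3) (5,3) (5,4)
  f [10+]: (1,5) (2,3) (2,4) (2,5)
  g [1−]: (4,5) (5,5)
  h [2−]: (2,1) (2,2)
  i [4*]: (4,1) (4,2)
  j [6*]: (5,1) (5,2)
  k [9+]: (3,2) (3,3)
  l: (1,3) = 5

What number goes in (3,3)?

4

L is a freebie, leaving (1,3) = 5.
D is a freebie, which forces (1,4) = 1.
A is a freebie; hence (3,1) = 1.
5 is placed in column 3; hence (3,3) = 4.
Row 3 now contains 4, leaving (3,4) = 3.
Row 3 now contains 3, which forces (3,5) = 2.
Column 1 now contains 1, leaving (4,1) = 4.
Row 4 now contains 4, leaving (4,2) = 1.
Row 4 now contains 4; hence (4,4) = 2.
4 is placed in column 1; hence (1,1) = 2.
The two cells of cage b must have sum 6, leaving (1,2) = 4.
Cage f needs sum 10; hence (1,5) = 3.
Cage f has sum 10; hence (2,3) = 2.
Cage f needs sum 10; hence (2,4) = 4.
The 4 cells of cage f must have sum 10, leaving (2,5) = 1.
Row 3 now contains 4, so (3,2) = 5.
2 is placed in row 4, so (4,3) = 3.
3 is placed in column 5, leaving (4,5) = 5.
Column 1 now contains 2; hence (5,1) = 3.
3 is placed in row 5, leaving (5,2) = 2.
2 is placed in column 3, leaving (5,3) = 1.
4 is placed in column 4; hence (5,4) = 5.
Cage g needs two cells with difference 1, so (5,5) = 4.
Column 1 now contains 3, so (2,1) = 5.
5 is placed in column 2; hence (2,2) = 3.
Completed grid: 2 4 5 1 3 / 5 3 2 4 1 / 1 5 4 3 2 / 4 1 3 2 5 / 3 2 1 5 4.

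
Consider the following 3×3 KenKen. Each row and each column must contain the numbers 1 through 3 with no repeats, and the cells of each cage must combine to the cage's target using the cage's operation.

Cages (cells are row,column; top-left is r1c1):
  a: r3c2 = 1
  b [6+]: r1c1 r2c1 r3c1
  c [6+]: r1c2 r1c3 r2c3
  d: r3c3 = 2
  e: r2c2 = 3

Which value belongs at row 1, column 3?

3

E is a freebie, which forces r2c2 = 3.
Cage a is given; hence r3c2 = 1.
Cage d is a single given cell; hence r3c3 = 2.
1 is placed in column 2, which forces r1c2 = 2.
Cage c needs sum 6; hence r1c3 = 3.
Column 3 already has 2; hence r2c3 = 1.
Row 3 now contains 2, so r3c1 = 3.
2 is placed in row 1, so r1c1 = 1.
Row 2 now contains 1, which forces r2c1 = 2.
The full grid is 1 2 3 / 2 3 1 / 3 1 2.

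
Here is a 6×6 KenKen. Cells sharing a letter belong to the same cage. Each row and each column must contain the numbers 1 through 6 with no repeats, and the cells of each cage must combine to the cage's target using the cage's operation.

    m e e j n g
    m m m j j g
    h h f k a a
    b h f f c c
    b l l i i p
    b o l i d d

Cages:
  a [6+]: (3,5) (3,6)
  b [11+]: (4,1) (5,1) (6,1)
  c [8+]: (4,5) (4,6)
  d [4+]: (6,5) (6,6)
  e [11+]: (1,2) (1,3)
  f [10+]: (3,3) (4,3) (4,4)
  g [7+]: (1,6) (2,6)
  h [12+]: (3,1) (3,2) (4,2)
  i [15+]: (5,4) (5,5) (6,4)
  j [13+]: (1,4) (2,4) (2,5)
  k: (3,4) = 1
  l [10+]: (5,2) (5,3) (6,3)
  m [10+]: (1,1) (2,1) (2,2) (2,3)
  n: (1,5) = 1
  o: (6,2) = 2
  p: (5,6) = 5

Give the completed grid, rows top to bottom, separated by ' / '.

Cage n is given; hence (1,5) = 1.
Cage k is given, leaving (3,4) = 1.
Cage p is a single given cell; hence (5,6) = 5.
Cage o is a single given cell, leaving (6,2) = 2.
Column 5 now contains 1, which forces (6,5) = 3.
3 is placed in row 6, so (6,6) = 1.
In column 6, 6 can only go at (4,6), so (4,6) = 6.
Cage c needs two cells with sum 8; hence (4,5) = 2.
Column 5 now contains 2, which forces (3,5) = 4.
Cage a needs two cells with sum 6, so (3,6) = 2.
Column 5 already has 4, which forces (5,5) = 6.
6 is placed in column 5, so (2,5) = 5.
In row 2, 6 can only go at (2,4), so (2,4) = 6.
Cage j has sum 13, leaving (1,4) = 2.
The 3 cells of cage i must have sum 15, which forces (5,4) = 4.
Column 4 now contains 6; hence (6,4) = 5.
Column 4 now contains 4, so (4,4) = 3.
The 3 cells of cage l must have sum 10; hence (6,3) = 6.
Cage e's pair has sum 11, leaving (1,2) = 6.
Column 3 already has 6, leaving (1,3) = 5.
Column 3 already has 6, which forces (3,3) = 3.
Cage b has sum 11, so (4,1) = 5.
Cage f has sum 10, which forces (4,3) = 4.
Cage b needs sum 11; hence (5,1) = 2.
Column 3 already has 3, which forces (5,3) = 1.
Row 6 already has 6, leaving (6,1) = 4.
Column 1 now contains 4, so (1,1) = 3.
3 is placed in row 1; hence (1,6) = 4.
Cage m has sum 10, which forces (2,1) = 1.
The 4 cells of cage m must have sum 10, which forces (2,2) = 4.
Column 3 now contains 1, which forces (2,3) = 2.
Column 6 now contains 4, so (2,6) = 3.
Column 1 already has 5; hence (3,1) = 6.
Row 3 now contains 3, leaving (3,2) = 5.
Row 4 now contains 4, which forces (4,2) = 1.
Row 5 already has 1, so (5,2) = 3.

3 6 5 2 1 4 / 1 4 2 6 5 3 / 6 5 3 1 4 2 / 5 1 4 3 2 6 / 2 3 1 4 6 5 / 4 2 6 5 3 1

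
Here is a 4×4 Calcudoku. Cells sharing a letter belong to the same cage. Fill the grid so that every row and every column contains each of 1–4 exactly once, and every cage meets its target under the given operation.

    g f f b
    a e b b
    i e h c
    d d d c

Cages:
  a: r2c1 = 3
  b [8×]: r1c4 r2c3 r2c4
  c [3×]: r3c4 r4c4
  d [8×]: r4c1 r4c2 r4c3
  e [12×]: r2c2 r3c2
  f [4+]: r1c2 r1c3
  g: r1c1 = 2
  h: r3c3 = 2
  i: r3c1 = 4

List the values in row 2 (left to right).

3 4 1 2

Cage g is given, leaving r1c1 = 2.
A is a freebie, which forces r2c1 = 3.
Row 2 now contains 3, leaving r2c2 = 4.
Cage i is a single given cell, so r3c1 = 4.
4 is placed in column 2, leaving r3c2 = 3.
Cage h is given; hence r3c3 = 2.
Row 3 already has 3, so r3c4 = 1.
Column 1 now contains 4, leaving r4c1 = 1.
Row 4 now contains 1, which forces r4c2 = 2.
Row 4 now contains 1, leaving r4c3 = 4.
Column 4 now contains 1, so r4c4 = 3.
3 is placed in column 2, which forces r1c2 = 1.
Cage f's pair has sum 4, leaving r1c3 = 3.
Column 4 now contains 1; hence r1c4 = 4.
2 is placed in column 3, which forces r2c3 = 1.
Column 4 now contains 1, so r2c4 = 2.
The full grid is 2 1 3 4 / 3 4 1 2 / 4 3 2 1 / 1 2 4 3.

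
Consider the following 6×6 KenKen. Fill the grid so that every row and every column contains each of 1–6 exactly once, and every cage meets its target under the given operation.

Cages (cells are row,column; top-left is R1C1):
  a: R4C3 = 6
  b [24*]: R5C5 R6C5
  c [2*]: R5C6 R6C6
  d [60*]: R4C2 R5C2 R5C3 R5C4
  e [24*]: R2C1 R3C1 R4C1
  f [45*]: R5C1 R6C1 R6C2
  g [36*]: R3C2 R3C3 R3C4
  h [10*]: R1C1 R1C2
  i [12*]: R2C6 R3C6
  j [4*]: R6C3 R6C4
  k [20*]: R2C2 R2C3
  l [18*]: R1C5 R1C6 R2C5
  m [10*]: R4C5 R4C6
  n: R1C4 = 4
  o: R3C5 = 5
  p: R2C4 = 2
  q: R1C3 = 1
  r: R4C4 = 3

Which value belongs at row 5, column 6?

Cage q is a single given cell, which forces R1C3 = 1.
N is a freebie; hence R1C4 = 4.
P is a freebie, so R2C4 = 2.
O is a freebie, so R3C5 = 5.
Cage a is given, leaving R4C3 = 6.
R is a freebie, so R4C4 = 3.
5 is placed in column 5, which forces R4C5 = 2.
Row 4 already has 2; hence R4C6 = 5.
Cage f needs product 45; hence R5C1 = 3.
The 3 cells of cage f must have product 45; hence R6C1 = 5.
The 3 cells of cage f must have product 45, so R6C2 = 3.
1 is placed in column 3, leaving R6C3 = 4.
Column 4 now contains 4; hence R6C4 = 1.
Row 6 already has 4, leaving R6C5 = 6.
1 is placed in row 6, which forces R6C6 = 2.
Column 1 now contains 5, leaving R1C1 = 2.
The two cells of cage h must have product 10, which forces R1C2 = 5.
Column 5 now contains 6, so R1C5 = 3.
Cage l has product 18; hence R1C6 = 6.
The two cells of cage k must have product 20, which forces R2C2 = 4.
Column 3 already has 4, leaving R2C3 = 5.
The 3 cells of cage l must have product 18, which forces R2C5 = 1.
Row 2 now contains 4; hence R2C6 = 3.
Cage g needs product 36, which forces R3C2 = 2.
Cage g needs product 36, leaving R3C3 = 3.
3 is placed in column 4, leaving R3C4 = 6.
3 is placed in column 6, so R3C6 = 4.
Cage d needs product 60, leaving R4C2 = 1.
Column 2 now contains 2; hence R5C2 = 6.
Column 3 now contains 5, so R5C3 = 2.
Column 4 now contains 6, leaving R5C4 = 5.
Column 5 now contains 6, which forces R5C5 = 4.
2 is placed in column 6, so R5C6 = 1.
Row 2 now contains 1; hence R2C1 = 6.
4 is placed in row 3, leaving R3C1 = 1.
1 is placed in row 4, leaving R4C1 = 4.
The full grid is 2 5 1 4 3 6 / 6 4 5 2 1 3 / 1 2 3 6 5 4 / 4 1 6 3 2 5 / 3 6 2 5 4 1 / 5 3 4 1 6 2.

1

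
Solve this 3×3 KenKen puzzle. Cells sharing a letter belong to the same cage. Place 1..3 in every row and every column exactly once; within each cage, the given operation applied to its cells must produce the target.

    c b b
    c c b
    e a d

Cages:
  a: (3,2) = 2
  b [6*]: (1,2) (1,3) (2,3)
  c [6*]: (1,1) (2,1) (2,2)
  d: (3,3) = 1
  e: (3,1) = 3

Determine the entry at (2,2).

3

Cage e is a single given cell, so (3,1) = 3.
Cage a is given; hence (3,2) = 2.
D is a freebie, so (3,3) = 1.
The 3 cells of cage b must have product 6, so (1,2) = 1.
Cage c has product 6, leaving (2,2) = 3.
3 is placed in row 2, which forces (2,3) = 2.
1 is placed in row 1, which forces (1,1) = 2.
2 is placed in column 3; hence (1,3) = 3.
2 is placed in row 2, leaving (2,1) = 1.
Filled in: 2 1 3 / 1 3 2 / 3 2 1.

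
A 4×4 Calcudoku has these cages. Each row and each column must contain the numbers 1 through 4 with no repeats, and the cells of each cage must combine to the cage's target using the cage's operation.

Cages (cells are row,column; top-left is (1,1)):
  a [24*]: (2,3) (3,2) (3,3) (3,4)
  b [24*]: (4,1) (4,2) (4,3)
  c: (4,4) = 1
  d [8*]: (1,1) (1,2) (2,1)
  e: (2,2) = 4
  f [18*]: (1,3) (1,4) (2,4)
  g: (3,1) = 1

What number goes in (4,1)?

Cage f needs product 18; hence (1,3) = 3.
Cage f has product 18, so (1,4) = 2.
E is a freebie; hence (2,2) = 4.
Cage f needs product 18, so (2,4) = 3.
Cage g is a single given cell; hence (3,1) = 1.
1 is placed in row 3, leaving (3,4) = 4.
Cage c is given, leaving (4,4) = 1.
Column 1 now contains 1, leaving (1,1) = 4.
4 is placed in column 2; hence (1,2) = 1.
Column 1 now contains 1; hence (2,1) = 2.
The 4 cells of cage a must have product 24, leaving (2,3) = 1.
Cage a has product 24, so (3,2) = 3.
Row 3 now contains 4; hence (3,3) = 2.
2 is placed in column 1, so (4,1) = 3.
Column 2 now contains 3, leaving (4,2) = 2.
Column 3 now contains 2, leaving (4,3) = 4.
Completed grid: 4 1 3 2 / 2 4 1 3 / 1 3 2 4 / 3 2 4 1.

3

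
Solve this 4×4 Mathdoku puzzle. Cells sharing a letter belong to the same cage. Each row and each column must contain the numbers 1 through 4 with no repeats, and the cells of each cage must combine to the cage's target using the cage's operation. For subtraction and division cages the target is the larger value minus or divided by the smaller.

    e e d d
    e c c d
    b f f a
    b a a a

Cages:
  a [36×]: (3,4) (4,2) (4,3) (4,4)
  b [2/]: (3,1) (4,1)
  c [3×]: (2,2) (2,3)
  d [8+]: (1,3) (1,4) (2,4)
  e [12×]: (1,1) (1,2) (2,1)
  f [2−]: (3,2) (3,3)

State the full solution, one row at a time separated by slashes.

Cage a needs product 36, leaving (3,4) = 3.
The only place for 1 in row 3 is (3,1).
Cage b needs two cells with quotient 2, so (4,1) = 2.
Cage e needs product 12, leaving (1,2) = 1.
1 is placed in row 1, leaving (1,4) = 4.
1 is placed in column 2, so (2,2) = 3.
Row 2 already has 3, leaving (2,3) = 1.
Row 2 now contains 1, leaving (2,4) = 2.
Column 2 already has 3, so (4,2) = 4.
Row 4 now contains 4, leaving (4,3) = 3.
Column 4 already has 4, which forces (4,4) = 1.
Row 1 already has 4, leaving (1,1) = 3.
Column 3 already has 3; hence (1,3) = 2.
Row 2 already has 3; hence (2,1) = 4.
Column 2 already has 4; hence (3,2) = 2.
Cage f's pair has difference 2, which forces (3,3) = 4.

3 1 2 4 / 4 3 1 2 / 1 2 4 3 / 2 4 3 1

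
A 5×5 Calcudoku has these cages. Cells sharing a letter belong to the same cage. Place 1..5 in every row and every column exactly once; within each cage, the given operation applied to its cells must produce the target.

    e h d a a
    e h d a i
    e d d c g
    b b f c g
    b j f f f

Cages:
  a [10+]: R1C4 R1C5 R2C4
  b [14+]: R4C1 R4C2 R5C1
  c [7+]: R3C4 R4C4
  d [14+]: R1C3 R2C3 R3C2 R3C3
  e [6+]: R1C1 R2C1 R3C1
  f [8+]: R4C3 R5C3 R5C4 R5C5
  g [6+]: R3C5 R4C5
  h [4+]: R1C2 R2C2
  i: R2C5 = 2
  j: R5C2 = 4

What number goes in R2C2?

1

I is a freebie; hence R2C5 = 2.
The 3 cells of cage b must have sum 14, which forces R4C1 = 4.
Cage b has sum 14; hence R4C2 = 5.
Row 4 already has 5, which forces R4C5 = 1.
The 3 cells of cage b must have sum 14, so R5C1 = 5.
J is a freebie, leaving R5C2 = 4.
Row 5 already has 4, which forces R5C5 = 3.
Cage g's pair has sum 6; hence R3C5 = 5.
Row 4 now contains 1; hence R4C3 = 2.
Row 4 already has 2, leaving R4C4 = 3.
Cage f needs sum 8, which forces R5C3 = 1.
The 4 cells of cage f must have sum 8, leaving R5C4 = 2.
Column 5 now contains 5; hence R1C5 = 4.
The 4 cells of cage d must have sum 14; hence R3C2 = 2.
Row 3 already has 5; hence R3C4 = 4.
Cage e needs sum 6, which forces R1C1 = 2.
Cage d needs sum 14, which forces R1C3 = 5.
Row 1 now contains 5, which forces R1C4 = 1.
The 4 cells of cage d must have sum 14, which forces R2C3 = 4.
1 is placed in column 4; hence R2C4 = 5.
Row 3 already has 4; hence R3C3 = 3.
Row 1 now contains 1, which forces R1C2 = 3.
The 3 cells of cage e must have sum 6, which forces R2C1 = 3.
Cage h's pair has sum 4, which forces R2C2 = 1.
Row 3 already has 3; hence R3C1 = 1.
Completed grid: 2 3 5 1 4 / 3 1 4 5 2 / 1 2 3 4 5 / 4 5 2 3 1 / 5 4 1 2 3.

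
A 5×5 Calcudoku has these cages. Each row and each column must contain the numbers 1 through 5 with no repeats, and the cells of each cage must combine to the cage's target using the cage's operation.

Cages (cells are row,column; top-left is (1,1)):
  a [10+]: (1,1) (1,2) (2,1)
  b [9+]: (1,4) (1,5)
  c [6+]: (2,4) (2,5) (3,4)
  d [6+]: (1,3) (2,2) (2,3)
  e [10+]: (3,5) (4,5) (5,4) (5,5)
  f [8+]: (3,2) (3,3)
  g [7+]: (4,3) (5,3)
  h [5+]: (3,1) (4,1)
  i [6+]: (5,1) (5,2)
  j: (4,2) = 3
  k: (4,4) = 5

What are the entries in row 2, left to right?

5 1 4 2 3

J is a freebie, which forces (4,2) = 3.
K is a freebie, which forces (4,4) = 5.
5 is placed in column 4; hence (1,4) = 4.
Cage b needs two cells with sum 9; hence (1,5) = 5.
3 is placed in column 2, leaving (3,2) = 5.
Cage f needs two cells with sum 8, leaving (3,3) = 3.
Column 3 now contains 3; hence (5,3) = 5.
Cage a needs sum 10; hence (1,1) = 3.
Cage a needs sum 10, leaving (1,2) = 2.
The 3 cells of cage d must have sum 6, so (1,3) = 1.
Cage a needs sum 10; hence (2,1) = 5.
Cage d has sum 6, leaving (2,2) = 1.
Cage d has sum 6, leaving (2,3) = 4.
Cage g's pair has sum 7, which forces (4,3) = 2.
Column 2 already has 2; hence (5,2) = 4.
Cage c has sum 6; hence (3,4) = 1.
Row 5 now contains 4; hence (5,1) = 2.
2 is placed in row 5, which forces (5,4) = 3.
Row 5 already has 3, which forces (5,5) = 1.
Column 4 already has 3, which forces (2,4) = 2.
Cage c has sum 6; hence (2,5) = 3.
1 is placed in row 3, which forces (3,1) = 4.
Cage e has sum 10; hence (3,5) = 2.
The two cells of cage h must have sum 5, so (4,1) = 1.
Column 5 already has 1, so (4,5) = 4.
The full grid is 3 2 1 4 5 / 5 1 4 2 3 / 4 5 3 1 2 / 1 3 2 5 4 / 2 4 5 3 1.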